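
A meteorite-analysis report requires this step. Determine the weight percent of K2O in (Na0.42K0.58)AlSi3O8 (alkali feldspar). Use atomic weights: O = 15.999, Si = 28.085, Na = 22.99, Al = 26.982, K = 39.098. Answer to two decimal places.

Formula mass = 271.562 g/mol.
0.58 K → 0.2900 mol K2O per formula unit; M(K2O) = 94.195, so K2O mass = 27.317 g.
27.317/271.562 × 100 = 10.06 wt%.

10.06 wt%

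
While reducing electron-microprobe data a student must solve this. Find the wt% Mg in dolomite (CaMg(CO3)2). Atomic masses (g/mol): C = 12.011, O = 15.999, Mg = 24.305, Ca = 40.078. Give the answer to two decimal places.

13.18 weight percent

M(CaMg(CO3)2) = 184.399 g/mol.
Mg contributes 1 × 24.305 = 24.305 g per mole.
24.305/184.399 = 0.1318 → 13.18%.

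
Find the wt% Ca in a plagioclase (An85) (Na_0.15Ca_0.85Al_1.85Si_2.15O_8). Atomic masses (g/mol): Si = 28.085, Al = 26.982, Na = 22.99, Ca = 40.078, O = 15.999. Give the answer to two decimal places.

Formula mass = 0.15·22.99 + 0.85·40.078 + 1.85·26.982 + 2.15·28.085 + 8·15.999 = 275.806 g/mol, of which 34.066 g is Ca.
So Ca makes up 34.066/275.806 = 0.1235 of the mass, i.e. 12.35%.

12.35 wt%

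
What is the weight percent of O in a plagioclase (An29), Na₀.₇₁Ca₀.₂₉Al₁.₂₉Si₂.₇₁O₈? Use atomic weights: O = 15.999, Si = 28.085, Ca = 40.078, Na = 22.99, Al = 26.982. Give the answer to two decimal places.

Molar mass of Na₀.₇₁Ca₀.₂₉Al₁.₂₉Si₂.₇₁O₈: 0.71*22.99 + 0.29*40.078 + 1.29*26.982 + 2.71*28.085 + 8*15.999 = 266.855 g/mol.
Mass of O per formula unit: 8 × 15.999 = 127.992 g.
Weight fraction O = 127.992 / 266.855 = 0.4796.

47.96 mass %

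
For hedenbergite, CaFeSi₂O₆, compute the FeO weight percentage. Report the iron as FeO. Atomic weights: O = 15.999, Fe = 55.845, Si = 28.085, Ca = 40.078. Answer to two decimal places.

Formula mass = 248.087 g/mol.
1 Fe → 1.0000 mol FeO per formula unit; M(FeO) = 71.844, so FeO mass = 71.844 g.
71.844/248.087 × 100 = 28.96 wt%.

28.96 wt%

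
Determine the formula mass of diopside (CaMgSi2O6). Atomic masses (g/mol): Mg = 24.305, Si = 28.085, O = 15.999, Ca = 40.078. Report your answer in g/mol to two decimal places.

216.55 g/mol

M = 1*40.078 + 1*24.305 + 2*28.085 + 6*15.999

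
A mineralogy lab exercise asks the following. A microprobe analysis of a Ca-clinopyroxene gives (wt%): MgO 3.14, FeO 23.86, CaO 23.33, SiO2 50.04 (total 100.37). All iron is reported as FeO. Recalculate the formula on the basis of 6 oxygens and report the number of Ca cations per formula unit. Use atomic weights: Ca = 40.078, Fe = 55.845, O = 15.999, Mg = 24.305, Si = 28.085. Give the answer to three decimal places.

3.14 wt% MgO ÷ 40.304 g/mol = 0.07791 mol, giving 0.07791 Mg and 0.07791 O.
23.86 wt% FeO ÷ 71.844 g/mol = 0.33211 mol, giving 0.33211 Fe and 0.33211 O.
23.33 wt% CaO ÷ 56.077 g/mol = 0.41604 mol, giving 0.41604 Ca and 0.41604 O.
50.04 wt% SiO2 ÷ 60.083 g/mol = 0.83285 mol, giving 0.83285 Si and 1.66570 O.
Oxygen sums to 2.49176; scaling by 6/2.49176 = 2.40794 puts the formula on 6 O.
Ca: 0.41604 × 2.40794 = 1.002 atoms per formula unit.

1.002 Ca apfu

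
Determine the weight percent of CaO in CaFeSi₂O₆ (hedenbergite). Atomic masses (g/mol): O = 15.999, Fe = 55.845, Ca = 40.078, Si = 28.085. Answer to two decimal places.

Formula mass = 248.087 g/mol.
1 Ca → 1.0000 mol CaO per formula unit; M(CaO) = 56.077, so CaO mass = 56.077 g.
56.077/248.087 × 100 = 22.60 wt%.

22.60 wt%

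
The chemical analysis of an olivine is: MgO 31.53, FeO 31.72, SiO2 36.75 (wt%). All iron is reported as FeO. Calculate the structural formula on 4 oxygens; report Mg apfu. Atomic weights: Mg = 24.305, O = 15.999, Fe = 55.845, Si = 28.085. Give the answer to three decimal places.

1.279 Mg apfu

MgO (M=40.304): mol = 0.78230; Mg = 0.78230, O = 0.78230.
FeO (M=71.844): mol = 0.44151; Fe = 0.44151, O = 0.44151.
SiO2 (M=60.083): mol = 0.61165; Si = 0.61165, O = 1.22330.
ΣO = 2.44711; factor = 4/ΣO = 1.63458.
Mg apfu = 0.78230 × 1.63458 = 1.279.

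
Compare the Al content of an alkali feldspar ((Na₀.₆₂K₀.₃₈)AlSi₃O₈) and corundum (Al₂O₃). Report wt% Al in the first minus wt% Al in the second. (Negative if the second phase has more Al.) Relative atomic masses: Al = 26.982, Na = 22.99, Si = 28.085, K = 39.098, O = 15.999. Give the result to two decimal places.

-42.87 percentage points

First mineral: 26.982 g Al in 268.340 g formula = 10.06 wt% Al.
Second mineral: 53.964 g Al in 101.961 g formula = 52.93 wt% Al.
10.06% − 52.93% gives a difference of -42.87 percentage points.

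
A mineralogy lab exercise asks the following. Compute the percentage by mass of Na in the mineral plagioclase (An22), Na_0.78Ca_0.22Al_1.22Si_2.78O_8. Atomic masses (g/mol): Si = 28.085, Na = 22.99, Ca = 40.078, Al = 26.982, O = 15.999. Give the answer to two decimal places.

Formula mass = 0.78·22.99 + 0.22·40.078 + 1.22·26.982 + 2.78·28.085 + 8·15.999 = 265.736 g/mol, of which 17.932 g is Na.
So Na makes up 17.932/265.736 = 0.0675 of the mass, i.e. 6.75%.

6.75 mass %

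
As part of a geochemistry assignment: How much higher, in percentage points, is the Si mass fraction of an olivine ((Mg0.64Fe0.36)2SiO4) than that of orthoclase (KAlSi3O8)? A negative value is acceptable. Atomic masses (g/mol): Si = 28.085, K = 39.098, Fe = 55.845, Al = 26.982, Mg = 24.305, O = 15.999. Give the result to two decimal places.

Si in (Mg0.64Fe0.36)2SiO4: molar mass 163.400 g/mol; 1×28.085 = 28.085 g → 17.19 wt%.
Si in KAlSi3O8: molar mass 278.327 g/mol; 3×28.085 = 84.255 g → 30.27 wt%.
Difference = 17.19 − 30.27 = -13.08 percentage points.

-13.08 percentage points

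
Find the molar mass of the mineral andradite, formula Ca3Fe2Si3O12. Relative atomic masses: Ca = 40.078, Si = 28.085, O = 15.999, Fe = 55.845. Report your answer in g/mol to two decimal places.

The formula mass is the sum 3(40.078) + 2(55.845) + 3(28.085) + 12(15.999).

508.17 g/mol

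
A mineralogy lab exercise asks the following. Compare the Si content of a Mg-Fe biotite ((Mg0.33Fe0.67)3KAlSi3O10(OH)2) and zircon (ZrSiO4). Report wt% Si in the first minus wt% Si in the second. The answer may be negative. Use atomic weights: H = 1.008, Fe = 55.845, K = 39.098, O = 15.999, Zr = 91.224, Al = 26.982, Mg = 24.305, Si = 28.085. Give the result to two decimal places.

First mineral: 84.255 g Si in 480.649 g formula = 17.53 wt% Si.
Second mineral: 28.085 g Si in 183.305 g formula = 15.32 wt% Si.
17.53% − 15.32% gives a difference of 2.21 percentage points.

2.21 percentage points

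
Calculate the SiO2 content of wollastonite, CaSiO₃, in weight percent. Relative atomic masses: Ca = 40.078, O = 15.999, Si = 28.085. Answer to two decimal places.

51.72 wt%

M(CaSiO₃) = 116.160 g/mol; M(SiO2) = 60.083 g/mol.
Moles SiO2 per formula unit = 1 Si ÷ 1 = 1.0000.
SiO2 fraction = (1.0000 × 60.083) / 116.160 = 60.083/116.160 = 0.5172.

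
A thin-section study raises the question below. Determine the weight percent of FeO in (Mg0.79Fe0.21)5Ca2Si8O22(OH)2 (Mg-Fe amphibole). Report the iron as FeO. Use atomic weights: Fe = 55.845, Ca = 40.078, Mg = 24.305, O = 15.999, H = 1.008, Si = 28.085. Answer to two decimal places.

Formula mass = 845.470 g/mol.
1.05 Fe → 1.0500 mol FeO per formula unit; M(FeO) = 71.844, so FeO mass = 75.436 g.
75.436/845.470 × 100 = 8.92 wt%.

8.92 wt%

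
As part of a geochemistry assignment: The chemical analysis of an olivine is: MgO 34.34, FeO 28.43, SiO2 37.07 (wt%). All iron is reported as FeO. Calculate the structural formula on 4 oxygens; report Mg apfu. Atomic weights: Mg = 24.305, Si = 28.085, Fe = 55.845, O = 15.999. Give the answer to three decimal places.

1.373 Mg apfu

34.34 wt% MgO ÷ 40.304 g/mol = 0.85202 mol, giving 0.85202 Mg and 0.85202 O.
28.43 wt% FeO ÷ 71.844 g/mol = 0.39572 mol, giving 0.39572 Fe and 0.39572 O.
37.07 wt% SiO2 ÷ 60.083 g/mol = 0.61698 mol, giving 0.61698 Si and 1.23396 O.
Oxygen sums to 2.48170; scaling by 4/2.48170 = 1.61180 puts the formula on 4 O.
Mg: 0.85202 × 1.61180 = 1.373 atoms per formula unit.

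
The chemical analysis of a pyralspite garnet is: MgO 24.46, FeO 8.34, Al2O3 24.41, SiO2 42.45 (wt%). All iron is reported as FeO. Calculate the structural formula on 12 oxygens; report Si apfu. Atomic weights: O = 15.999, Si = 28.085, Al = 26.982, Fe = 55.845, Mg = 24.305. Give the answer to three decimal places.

MgO: 24.46/40.304 = 0.60689 mol → 0.60689 mol Mg, 0.60689 mol O.
FeO: 8.34/71.844 = 0.11608 mol → 0.11608 mol Fe, 0.11608 mol O.
Al2O3: 24.41/101.961 = 0.23941 mol → 0.47882 mol Al, 0.71823 mol O.
SiO2: 42.45/60.083 = 0.70652 mol → 0.70652 mol Si, 1.41304 mol O.
Total oxygen = 2.85424 mol. Normalization factor = 12/2.85424 = 4.20427.
Si per 12 O = 0.70652 × 4.20427 = 2.970.

2.970 Si apfu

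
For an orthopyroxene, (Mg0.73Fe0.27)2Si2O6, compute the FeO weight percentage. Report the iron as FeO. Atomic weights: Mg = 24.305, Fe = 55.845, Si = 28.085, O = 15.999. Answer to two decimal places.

17.81 wt%

M((Mg0.73Fe0.27)2Si2O6) = 217.806 g/mol; M(FeO) = 71.844 g/mol.
Moles FeO per formula unit = 0.54 Fe ÷ 1 = 0.5400.
FeO fraction = (0.5400 × 71.844) / 217.806 = 38.796/217.806 = 0.1781.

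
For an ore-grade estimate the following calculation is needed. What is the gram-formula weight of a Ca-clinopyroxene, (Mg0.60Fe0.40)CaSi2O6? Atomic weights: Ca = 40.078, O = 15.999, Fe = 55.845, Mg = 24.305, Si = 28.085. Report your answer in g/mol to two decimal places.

229.16 g/mol

The formula mass is the sum 0.60*24.305 + 0.40*55.845 + 1*40.078 + 2*28.085 + 6*15.999.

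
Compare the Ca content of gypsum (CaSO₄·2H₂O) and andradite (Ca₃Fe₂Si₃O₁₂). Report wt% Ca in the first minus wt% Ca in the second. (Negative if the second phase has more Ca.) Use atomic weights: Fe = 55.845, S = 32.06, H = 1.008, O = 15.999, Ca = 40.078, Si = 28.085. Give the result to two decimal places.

M(CaSO₄·2H₂O) = 172.164 g/mol, so wt% Ca = 40.078/172.164 × 100 = 23.28%.
M(Ca₃Fe₂Si₃O₁₂) = 508.167 g/mol, so wt% Ca = 120.234/508.167 × 100 = 23.66%.
23.28 − 23.66 = -0.38 pp.

-0.38 percentage points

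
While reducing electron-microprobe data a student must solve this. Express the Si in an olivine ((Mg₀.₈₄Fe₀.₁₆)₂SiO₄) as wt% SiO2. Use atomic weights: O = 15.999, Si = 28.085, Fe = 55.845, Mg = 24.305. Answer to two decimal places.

Formula mass = 150.784 g/mol.
1 Si → 1.0000 mol SiO2 per formula unit; M(SiO2) = 60.083, so SiO2 mass = 60.083 g.
60.083/150.784 × 100 = 39.85 wt%.

39.85 wt%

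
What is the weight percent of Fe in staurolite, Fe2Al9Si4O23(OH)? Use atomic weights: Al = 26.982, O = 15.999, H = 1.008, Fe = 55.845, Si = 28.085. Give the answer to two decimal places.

13.11 mass %

Molar mass of Fe2Al9Si4O23(OH): 2×55.845 + 9×26.982 + 4×28.085 + 24×15.999 + 1×1.008 = 851.852 g/mol.
Mass of Fe per formula unit: 2 × 55.845 = 111.690 g.
Weight fraction Fe = 111.690 / 851.852 = 0.1311.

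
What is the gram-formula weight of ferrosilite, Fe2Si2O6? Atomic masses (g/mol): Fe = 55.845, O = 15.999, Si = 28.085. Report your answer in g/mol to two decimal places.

The formula mass is the sum 2*55.845 + 2*28.085 + 6*15.999.

263.85 g/mol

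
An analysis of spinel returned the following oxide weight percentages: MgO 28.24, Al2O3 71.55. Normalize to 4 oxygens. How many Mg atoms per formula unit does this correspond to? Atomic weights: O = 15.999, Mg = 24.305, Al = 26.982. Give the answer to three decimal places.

MgO: 28.24/40.304 = 0.70067 mol → 0.70067 mol Mg, 0.70067 mol O.
Al2O3: 71.55/101.961 = 0.70174 mol → 1.40348 mol Al, 2.10522 mol O.
Total oxygen = 2.80589 mol. Normalization factor = 4/2.80589 = 1.42557.
Mg per 4 O = 0.70067 × 1.42557 = 0.999.

0.999 Mg apfu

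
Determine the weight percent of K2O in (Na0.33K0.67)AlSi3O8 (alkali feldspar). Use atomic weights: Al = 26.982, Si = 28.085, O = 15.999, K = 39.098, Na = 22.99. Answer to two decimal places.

11.56 wt%

Formula mass = 273.011 g/mol.
0.67 K → 0.3350 mol K2O per formula unit; M(K2O) = 94.195, so K2O mass = 31.555 g.
31.555/273.011 × 100 = 11.56 wt%.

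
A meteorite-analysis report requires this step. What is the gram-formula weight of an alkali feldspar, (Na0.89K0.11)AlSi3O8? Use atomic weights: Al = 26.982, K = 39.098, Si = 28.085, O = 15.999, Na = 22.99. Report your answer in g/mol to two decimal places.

The formula mass is the sum 0.89·22.99 + 0.11·39.098 + 1·26.982 + 3·28.085 + 8·15.999.

263.99 g/mol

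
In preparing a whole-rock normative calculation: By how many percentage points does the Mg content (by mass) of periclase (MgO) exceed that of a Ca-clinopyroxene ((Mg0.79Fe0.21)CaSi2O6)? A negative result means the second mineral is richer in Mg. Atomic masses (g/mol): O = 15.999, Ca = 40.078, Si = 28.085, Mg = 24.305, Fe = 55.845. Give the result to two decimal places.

51.70 percentage points

First mineral: 24.305 g Mg in 40.304 g formula = 60.30 wt% Mg.
Second mineral: 19.201 g Mg in 223.170 g formula = 8.60 wt% Mg.
60.30% − 8.60% gives a difference of 51.70 percentage points.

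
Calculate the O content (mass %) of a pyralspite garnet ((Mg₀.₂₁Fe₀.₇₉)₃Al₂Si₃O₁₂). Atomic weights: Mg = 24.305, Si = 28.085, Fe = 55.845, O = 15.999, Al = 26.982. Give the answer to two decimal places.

40.18 mass %

M((Mg₀.₂₁Fe₀.₇₉)₃Al₂Si₃O₁₂) = 477.872 g/mol.
O contributes 12 × 15.999 = 191.988 g per mole.
191.988/477.872 = 0.4018 → 40.18%.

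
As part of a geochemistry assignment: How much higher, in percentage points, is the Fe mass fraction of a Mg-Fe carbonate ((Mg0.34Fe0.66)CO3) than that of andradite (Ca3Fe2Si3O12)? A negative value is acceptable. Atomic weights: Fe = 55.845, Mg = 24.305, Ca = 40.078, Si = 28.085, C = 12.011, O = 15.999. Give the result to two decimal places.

13.08 percentage points

M((Mg0.34Fe0.66)CO3) = 105.129 g/mol, so wt% Fe = 36.858/105.129 × 100 = 35.06%.
M(Ca3Fe2Si3O12) = 508.167 g/mol, so wt% Fe = 111.690/508.167 × 100 = 21.98%.
35.06 − 21.98 = 13.08 pp.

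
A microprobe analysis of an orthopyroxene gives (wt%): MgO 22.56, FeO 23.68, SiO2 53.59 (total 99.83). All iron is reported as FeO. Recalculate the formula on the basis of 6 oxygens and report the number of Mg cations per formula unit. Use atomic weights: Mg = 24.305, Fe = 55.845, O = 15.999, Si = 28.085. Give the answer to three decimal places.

1.256 Mg apfu

22.56 wt% MgO ÷ 40.304 g/mol = 0.55975 mol, giving 0.55975 Mg and 0.55975 O.
23.68 wt% FeO ÷ 71.844 g/mol = 0.32960 mol, giving 0.32960 Fe and 0.32960 O.
53.59 wt% SiO2 ÷ 60.083 g/mol = 0.89193 mol, giving 0.89193 Si and 1.78386 O.
Oxygen sums to 2.67321; scaling by 6/2.67321 = 2.24449 puts the formula on 6 O.
Mg: 0.55975 × 2.24449 = 1.256 atoms per formula unit.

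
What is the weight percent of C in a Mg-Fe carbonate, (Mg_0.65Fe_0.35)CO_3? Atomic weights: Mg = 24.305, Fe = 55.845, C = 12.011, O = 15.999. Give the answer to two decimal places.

Molar mass of (Mg_0.65Fe_0.35)CO_3: 0.65×24.305 + 0.35×55.845 + 1×12.011 + 3×15.999 = 95.352 g/mol.
Mass of C per formula unit: 1 × 12.011 = 12.011 g.
Weight fraction C = 12.011 / 95.352 = 0.1260.

12.60 wt%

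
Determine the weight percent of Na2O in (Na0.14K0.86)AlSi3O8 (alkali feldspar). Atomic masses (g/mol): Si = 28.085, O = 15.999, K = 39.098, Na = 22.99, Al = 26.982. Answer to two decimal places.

M((Na0.14K0.86)AlSi3O8) = 276.072 g/mol; M(Na2O) = 61.979 g/mol.
Moles Na2O per formula unit = 0.14 Na ÷ 2 = 0.0700.
Na2O fraction = (0.0700 × 61.979) / 276.072 = 4.339/276.072 = 0.0157.

1.57 wt%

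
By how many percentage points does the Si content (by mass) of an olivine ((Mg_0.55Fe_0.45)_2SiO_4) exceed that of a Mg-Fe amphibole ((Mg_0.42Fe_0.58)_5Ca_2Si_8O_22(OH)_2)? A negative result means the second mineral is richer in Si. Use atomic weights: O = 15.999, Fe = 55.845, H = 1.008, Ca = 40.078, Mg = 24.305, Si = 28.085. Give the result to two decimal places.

-8.25 percentage points

Si in (Mg_0.55Fe_0.45)_2SiO_4: molar mass 169.077 g/mol; 1×28.085 = 28.085 g → 16.61 wt%.
Si in (Mg_0.42Fe_0.58)_5Ca_2Si_8O_22(OH)_2: molar mass 903.819 g/mol; 8×28.085 = 224.680 g → 24.86 wt%.
Difference = 16.61 − 24.86 = -8.25 percentage points.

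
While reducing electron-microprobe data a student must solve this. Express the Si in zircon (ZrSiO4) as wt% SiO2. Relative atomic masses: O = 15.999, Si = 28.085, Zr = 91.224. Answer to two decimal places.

Molar mass of ZrSiO4 = 1*91.224 + 1*28.085 + 4*15.999 = 183.305 g/mol.
Each formula unit contains 1 Si, equivalent to 1/1 = 1.0000 mol SiO2.
M(SiO2) = 1×28.085 + 2×15.999 = 60.083 g/mol.
Mass of SiO2 per formula unit = 1.0000 × 60.083 = 60.083 g.
SiO2 wt% = 60.083 / 183.305 × 100 = 32.78%.

32.78 wt%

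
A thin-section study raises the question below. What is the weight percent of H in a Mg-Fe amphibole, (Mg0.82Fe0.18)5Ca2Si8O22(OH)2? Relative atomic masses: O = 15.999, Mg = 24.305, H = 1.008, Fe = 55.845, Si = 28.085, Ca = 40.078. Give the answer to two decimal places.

Formula mass = 4.10×24.305 + 0.90×55.845 + 2×40.078 + 8×28.085 + 24×15.999 + 2×1.008 = 840.739 g/mol, of which 2.016 g is H.
So H makes up 2.016/840.739 = 0.0024 of the mass, i.e. 0.24%.

0.24 mass %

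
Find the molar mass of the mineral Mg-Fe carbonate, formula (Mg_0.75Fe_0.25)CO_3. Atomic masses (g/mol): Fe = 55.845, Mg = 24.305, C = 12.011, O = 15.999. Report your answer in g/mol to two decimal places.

The formula mass is the sum 0.75*24.305 + 0.25*55.845 + 1*12.011 + 3*15.999.

92.20 g/mol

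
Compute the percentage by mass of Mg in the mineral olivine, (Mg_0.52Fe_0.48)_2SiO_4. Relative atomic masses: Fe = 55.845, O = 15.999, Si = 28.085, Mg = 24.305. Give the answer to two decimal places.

14.78 weight percent

Formula mass = 1.04*24.305 + 0.96*55.845 + 1*28.085 + 4*15.999 = 170.969 g/mol, of which 25.277 g is Mg.
So Mg makes up 25.277/170.969 = 0.1478 of the mass, i.e. 14.78%.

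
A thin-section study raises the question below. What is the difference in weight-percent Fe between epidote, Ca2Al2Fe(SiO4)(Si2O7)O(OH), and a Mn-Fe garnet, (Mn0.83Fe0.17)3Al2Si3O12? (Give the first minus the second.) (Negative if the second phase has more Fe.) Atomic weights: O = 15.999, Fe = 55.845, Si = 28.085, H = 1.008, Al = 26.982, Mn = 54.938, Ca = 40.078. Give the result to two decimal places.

Fe in Ca2Al2Fe(SiO4)(Si2O7)O(OH): molar mass 483.215 g/mol; 1×55.845 = 55.845 g → 11.56 wt%.
Fe in (Mn0.83Fe0.17)3Al2Si3O12: molar mass 495.484 g/mol; 0.51×55.845 = 28.481 g → 5.75 wt%.
Difference = 11.56 − 5.75 = 5.81 percentage points.

5.81 percentage points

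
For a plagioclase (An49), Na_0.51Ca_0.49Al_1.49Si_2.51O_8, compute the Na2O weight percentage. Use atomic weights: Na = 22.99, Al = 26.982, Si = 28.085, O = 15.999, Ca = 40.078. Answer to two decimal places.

Molar mass of Na_0.51Ca_0.49Al_1.49Si_2.51O_8 = 0.51*22.99 + 0.49*40.078 + 1.49*26.982 + 2.51*28.085 + 8*15.999 = 270.052 g/mol.
Each formula unit contains 0.51 Na, equivalent to 0.51/2 = 0.2550 mol Na2O.
M(Na2O) = 2×22.99 + 1×15.999 = 61.979 g/mol.
Mass of Na2O per formula unit = 0.2550 × 61.979 = 15.805 g.
Na2O wt% = 15.805 / 270.052 × 100 = 5.85%.

5.85 wt%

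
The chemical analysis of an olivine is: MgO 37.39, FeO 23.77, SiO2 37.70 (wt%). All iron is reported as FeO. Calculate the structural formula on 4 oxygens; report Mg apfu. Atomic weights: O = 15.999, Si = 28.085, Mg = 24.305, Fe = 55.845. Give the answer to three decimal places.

1.476 Mg apfu

MgO: 37.39/40.304 = 0.92770 mol → 0.92770 mol Mg, 0.92770 mol O.
FeO: 23.77/71.844 = 0.33086 mol → 0.33086 mol Fe, 0.33086 mol O.
SiO2: 37.70/60.083 = 0.62747 mol → 0.62747 mol Si, 1.25494 mol O.
Total oxygen = 2.51350 mol. Normalization factor = 4/2.51350 = 1.59141.
Mg per 4 O = 0.92770 × 1.59141 = 1.476.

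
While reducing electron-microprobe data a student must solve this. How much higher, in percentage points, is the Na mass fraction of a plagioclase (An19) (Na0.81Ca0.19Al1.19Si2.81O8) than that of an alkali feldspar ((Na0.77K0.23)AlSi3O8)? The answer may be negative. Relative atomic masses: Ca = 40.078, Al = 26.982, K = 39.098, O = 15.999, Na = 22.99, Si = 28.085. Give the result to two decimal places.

0.36 percentage points

Na in Na0.81Ca0.19Al1.19Si2.81O8: molar mass 265.256 g/mol; 0.81×22.99 = 18.622 g → 7.02 wt%.
Na in (Na0.77K0.23)AlSi3O8: molar mass 265.924 g/mol; 0.77×22.99 = 17.702 g → 6.66 wt%.
Difference = 7.02 − 6.66 = 0.36 percentage points.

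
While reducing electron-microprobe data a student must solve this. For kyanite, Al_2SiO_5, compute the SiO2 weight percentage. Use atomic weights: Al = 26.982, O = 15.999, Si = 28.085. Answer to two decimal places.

M(Al_2SiO_5) = 162.044 g/mol; M(SiO2) = 60.083 g/mol.
Moles SiO2 per formula unit = 1 Si ÷ 1 = 1.0000.
SiO2 fraction = (1.0000 × 60.083) / 162.044 = 60.083/162.044 = 0.3708.

37.08 wt%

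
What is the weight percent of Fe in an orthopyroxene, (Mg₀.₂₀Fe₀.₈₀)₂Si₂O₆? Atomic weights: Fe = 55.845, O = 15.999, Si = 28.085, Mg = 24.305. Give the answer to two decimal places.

35.56 wt%

Molar mass of (Mg₀.₂₀Fe₀.₈₀)₂Si₂O₆: 0.40×24.305 + 1.60×55.845 + 2×28.085 + 6×15.999 = 251.238 g/mol.
Mass of Fe per formula unit: 1.60 × 55.845 = 89.352 g.
Weight fraction Fe = 89.352 / 251.238 = 0.3556.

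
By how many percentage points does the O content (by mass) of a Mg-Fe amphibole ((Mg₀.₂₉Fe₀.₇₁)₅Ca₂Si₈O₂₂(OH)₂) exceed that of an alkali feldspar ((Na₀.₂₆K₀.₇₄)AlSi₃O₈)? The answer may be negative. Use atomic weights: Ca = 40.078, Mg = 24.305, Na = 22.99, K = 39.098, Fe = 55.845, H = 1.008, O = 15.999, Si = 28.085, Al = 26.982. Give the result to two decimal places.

-5.15 percentage points

M((Mg₀.₂₉Fe₀.₇₁)₅Ca₂Si₈O₂₂(OH)₂) = 924.320 g/mol, so wt% O = 383.976/924.320 × 100 = 41.54%.
M((Na₀.₂₆K₀.₇₄)AlSi₃O₈) = 274.139 g/mol, so wt% O = 127.992/274.139 × 100 = 46.69%.
41.54 − 46.69 = -5.15 pp.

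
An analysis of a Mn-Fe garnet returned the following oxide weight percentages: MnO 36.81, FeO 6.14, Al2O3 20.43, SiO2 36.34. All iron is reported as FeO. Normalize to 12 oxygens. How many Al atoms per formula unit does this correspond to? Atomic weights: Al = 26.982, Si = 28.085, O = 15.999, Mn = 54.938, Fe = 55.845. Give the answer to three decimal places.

MnO: 36.81/70.937 = 0.51891 mol → 0.51891 mol Mn, 0.51891 mol O.
FeO: 6.14/71.844 = 0.08546 mol → 0.08546 mol Fe, 0.08546 mol O.
Al2O3: 20.43/101.961 = 0.20037 mol → 0.40074 mol Al, 0.60111 mol O.
SiO2: 36.34/60.083 = 0.60483 mol → 0.60483 mol Si, 1.20966 mol O.
Total oxygen = 2.41514 mol. Normalization factor = 12/2.41514 = 4.96866.
Al per 12 O = 0.40074 × 4.96866 = 1.991.

1.991 Al apfu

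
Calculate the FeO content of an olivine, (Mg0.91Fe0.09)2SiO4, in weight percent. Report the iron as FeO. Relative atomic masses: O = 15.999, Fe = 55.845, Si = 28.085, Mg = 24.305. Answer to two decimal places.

8.84 wt%

M((Mg0.91Fe0.09)2SiO4) = 146.368 g/mol; M(FeO) = 71.844 g/mol.
Moles FeO per formula unit = 0.18 Fe ÷ 1 = 0.1800.
FeO fraction = (0.1800 × 71.844) / 146.368 = 12.932/146.368 = 0.0884.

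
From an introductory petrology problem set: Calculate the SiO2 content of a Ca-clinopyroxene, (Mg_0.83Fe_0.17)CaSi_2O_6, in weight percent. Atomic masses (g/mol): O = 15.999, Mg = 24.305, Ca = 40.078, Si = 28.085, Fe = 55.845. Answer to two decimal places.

54.15 wt%

Formula mass = 221.909 g/mol.
2 Si → 2.0000 mol SiO2 per formula unit; M(SiO2) = 60.083, so SiO2 mass = 120.166 g.
120.166/221.909 × 100 = 54.15 wt%.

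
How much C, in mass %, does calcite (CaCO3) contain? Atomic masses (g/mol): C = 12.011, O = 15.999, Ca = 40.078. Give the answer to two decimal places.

12.00 mass %

Molar mass of CaCO3: 1·40.078 + 1·12.011 + 3·15.999 = 100.086 g/mol.
Mass of C per formula unit: 1 × 12.011 = 12.011 g.
Weight fraction C = 12.011 / 100.086 = 0.1200.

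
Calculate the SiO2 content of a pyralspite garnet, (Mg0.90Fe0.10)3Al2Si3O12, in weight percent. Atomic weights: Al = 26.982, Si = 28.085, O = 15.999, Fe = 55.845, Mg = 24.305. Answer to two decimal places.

Molar mass of (Mg0.90Fe0.10)3Al2Si3O12 = 2.70·24.305 + 0.30·55.845 + 2·26.982 + 3·28.085 + 12·15.999 = 412.584 g/mol.
Each formula unit contains 3 Si, equivalent to 3/1 = 3.0000 mol SiO2.
M(SiO2) = 1×28.085 + 2×15.999 = 60.083 g/mol.
Mass of SiO2 per formula unit = 3.0000 × 60.083 = 180.249 g.
SiO2 wt% = 180.249 / 412.584 × 100 = 43.69%.

43.69 wt%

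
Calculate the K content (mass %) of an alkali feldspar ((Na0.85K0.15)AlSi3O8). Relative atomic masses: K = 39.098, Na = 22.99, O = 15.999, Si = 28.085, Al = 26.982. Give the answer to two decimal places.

M((Na0.85K0.15)AlSi3O8) = 264.635 g/mol.
K contributes 0.15 × 39.098 = 5.865 g per mole.
5.865/264.635 = 0.0222 → 2.22%.

2.22 mass %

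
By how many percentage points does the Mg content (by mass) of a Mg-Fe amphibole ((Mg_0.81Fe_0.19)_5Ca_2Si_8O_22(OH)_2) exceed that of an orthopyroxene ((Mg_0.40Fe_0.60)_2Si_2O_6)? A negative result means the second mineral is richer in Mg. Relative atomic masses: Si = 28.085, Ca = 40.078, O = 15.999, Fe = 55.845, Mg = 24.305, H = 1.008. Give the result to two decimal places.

3.54 percentage points

First mineral: 98.435 g Mg in 842.316 g formula = 11.69 wt% Mg.
Second mineral: 19.444 g Mg in 238.622 g formula = 8.15 wt% Mg.
11.69% − 8.15% gives a difference of 3.54 percentage points.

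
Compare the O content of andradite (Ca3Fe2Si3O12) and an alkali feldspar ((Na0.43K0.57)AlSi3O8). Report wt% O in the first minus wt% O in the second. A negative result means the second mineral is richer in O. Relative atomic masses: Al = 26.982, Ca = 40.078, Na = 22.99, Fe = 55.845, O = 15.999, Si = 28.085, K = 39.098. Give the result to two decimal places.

First mineral: 191.988 g O in 508.167 g formula = 37.78 wt% O.
Second mineral: 127.992 g O in 271.401 g formula = 47.16 wt% O.
37.78% − 47.16% gives a difference of -9.38 percentage points.

-9.38 percentage points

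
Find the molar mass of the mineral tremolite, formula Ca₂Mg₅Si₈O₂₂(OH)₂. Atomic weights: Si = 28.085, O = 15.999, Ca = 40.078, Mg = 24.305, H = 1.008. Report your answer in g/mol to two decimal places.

Ca: 2 × 40.078 = 80.1560
Mg: 5 × 24.305 = 121.5250
Si: 8 × 28.085 = 224.6800
O: 24 × 15.999 = 383.9760
H: 2 × 1.008 = 2.0160
Summing the contributions gives the formula mass.

812.35 g/mol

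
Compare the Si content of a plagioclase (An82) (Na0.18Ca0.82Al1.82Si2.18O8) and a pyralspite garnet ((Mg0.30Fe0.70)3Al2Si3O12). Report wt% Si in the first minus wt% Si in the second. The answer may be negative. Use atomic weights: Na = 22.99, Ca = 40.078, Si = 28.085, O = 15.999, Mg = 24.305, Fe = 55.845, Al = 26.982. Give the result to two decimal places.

M(Na0.18Ca0.82Al1.82Si2.18O8) = 275.327 g/mol, so wt% Si = 61.225/275.327 × 100 = 22.24%.
M((Mg0.30Fe0.70)3Al2Si3O12) = 469.356 g/mol, so wt% Si = 84.255/469.356 × 100 = 17.95%.
22.24 − 17.95 = 4.29 pp.

4.29 percentage points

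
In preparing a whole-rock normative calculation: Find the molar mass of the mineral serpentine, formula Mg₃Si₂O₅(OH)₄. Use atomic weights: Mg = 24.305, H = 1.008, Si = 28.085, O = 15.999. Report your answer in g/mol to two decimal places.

277.11 g/mol

M = 3(24.305) + 2(28.085) + 9(15.999) + 4(1.008)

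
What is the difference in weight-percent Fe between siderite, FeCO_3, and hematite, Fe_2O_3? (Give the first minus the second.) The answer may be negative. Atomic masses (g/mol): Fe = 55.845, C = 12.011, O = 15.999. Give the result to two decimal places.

-21.74 percentage points

M(FeCO_3) = 115.853 g/mol, so wt% Fe = 55.845/115.853 × 100 = 48.20%.
M(Fe_2O_3) = 159.687 g/mol, so wt% Fe = 111.690/159.687 × 100 = 69.94%.
48.20 − 69.94 = -21.74 pp.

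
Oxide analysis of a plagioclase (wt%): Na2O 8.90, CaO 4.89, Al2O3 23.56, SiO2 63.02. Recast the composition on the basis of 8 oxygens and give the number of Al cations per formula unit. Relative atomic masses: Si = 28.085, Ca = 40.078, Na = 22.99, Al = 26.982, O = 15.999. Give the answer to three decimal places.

1.223 Al apfu

Na2O: 8.90/61.979 = 0.14360 mol → 0.28720 mol Na, 0.14360 mol O.
CaO: 4.89/56.077 = 0.08720 mol → 0.08720 mol Ca, 0.08720 mol O.
Al2O3: 23.56/101.961 = 0.23107 mol → 0.46214 mol Al, 0.69321 mol O.
SiO2: 63.02/60.083 = 1.04888 mol → 1.04888 mol Si, 2.09776 mol O.
Total oxygen = 3.02177 mol. Normalization factor = 8/3.02177 = 2.64745.
Al per 8 O = 0.46214 × 2.64745 = 1.223.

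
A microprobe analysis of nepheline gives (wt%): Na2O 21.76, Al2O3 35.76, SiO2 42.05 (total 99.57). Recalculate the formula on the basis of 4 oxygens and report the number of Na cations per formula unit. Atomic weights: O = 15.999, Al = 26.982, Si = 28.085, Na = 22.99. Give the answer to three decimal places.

1.002 Na apfu

21.76 wt% Na2O ÷ 61.979 g/mol = 0.35109 mol, giving 0.70218 Na and 0.35109 O.
35.76 wt% Al2O3 ÷ 101.961 g/mol = 0.35072 mol, giving 0.70144 Al and 1.05216 O.
42.05 wt% SiO2 ÷ 60.083 g/mol = 0.69987 mol, giving 0.69987 Si and 1.39974 O.
Oxygen sums to 2.80299; scaling by 4/2.80299 = 1.42705 puts the formula on 4 O.
Na: 0.70218 × 1.42705 = 1.002 atoms per formula unit.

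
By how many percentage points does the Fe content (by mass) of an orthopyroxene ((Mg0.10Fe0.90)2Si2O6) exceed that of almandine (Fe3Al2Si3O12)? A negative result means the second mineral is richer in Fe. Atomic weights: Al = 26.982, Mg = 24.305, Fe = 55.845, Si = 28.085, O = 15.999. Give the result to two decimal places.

M((Mg0.10Fe0.90)2Si2O6) = 257.546 g/mol, so wt% Fe = 100.521/257.546 × 100 = 39.03%.
M(Fe3Al2Si3O12) = 497.742 g/mol, so wt% Fe = 167.535/497.742 × 100 = 33.66%.
39.03 − 33.66 = 5.37 pp.

5.37 percentage points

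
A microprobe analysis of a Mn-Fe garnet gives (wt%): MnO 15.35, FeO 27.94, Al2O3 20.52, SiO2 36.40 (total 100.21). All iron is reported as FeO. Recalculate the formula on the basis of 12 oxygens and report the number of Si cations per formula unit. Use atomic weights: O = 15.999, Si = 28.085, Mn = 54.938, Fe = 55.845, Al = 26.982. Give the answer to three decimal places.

15.35 wt% MnO ÷ 70.937 g/mol = 0.21639 mol, giving 0.21639 Mn and 0.21639 O.
27.94 wt% FeO ÷ 71.844 g/mol = 0.38890 mol, giving 0.38890 Fe and 0.38890 O.
20.52 wt% Al2O3 ÷ 101.961 g/mol = 0.20125 mol, giving 0.40250 Al and 0.60375 O.
36.40 wt% SiO2 ÷ 60.083 g/mol = 0.60583 mol, giving 0.60583 Si and 1.21166 O.
Oxygen sums to 2.42070; scaling by 12/2.42070 = 4.95724 puts the formula on 12 O.
Si: 0.60583 × 4.95724 = 3.003 atoms per formula unit.

3.003 Si apfu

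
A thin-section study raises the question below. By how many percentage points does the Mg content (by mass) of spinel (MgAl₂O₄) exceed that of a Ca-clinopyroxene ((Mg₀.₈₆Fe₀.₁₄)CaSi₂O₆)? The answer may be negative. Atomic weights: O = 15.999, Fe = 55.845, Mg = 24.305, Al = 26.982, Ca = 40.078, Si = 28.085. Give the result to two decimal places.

First mineral: 24.305 g Mg in 142.265 g formula = 17.08 wt% Mg.
Second mineral: 20.902 g Mg in 220.963 g formula = 9.46 wt% Mg.
17.08% − 9.46% gives a difference of 7.62 percentage points.

7.62 percentage points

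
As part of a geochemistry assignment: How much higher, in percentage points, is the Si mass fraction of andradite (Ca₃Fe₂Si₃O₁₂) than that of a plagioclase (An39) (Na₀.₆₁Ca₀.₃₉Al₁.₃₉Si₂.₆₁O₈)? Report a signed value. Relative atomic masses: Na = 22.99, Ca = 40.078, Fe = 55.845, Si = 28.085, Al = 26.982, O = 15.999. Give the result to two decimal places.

M(Ca₃Fe₂Si₃O₁₂) = 508.167 g/mol, so wt% Si = 84.255/508.167 × 100 = 16.58%.
M(Na₀.₆₁Ca₀.₃₉Al₁.₃₉Si₂.₆₁O₈) = 268.453 g/mol, so wt% Si = 73.302/268.453 × 100 = 27.31%.
16.58 − 27.31 = -10.73 pp.

-10.73 percentage points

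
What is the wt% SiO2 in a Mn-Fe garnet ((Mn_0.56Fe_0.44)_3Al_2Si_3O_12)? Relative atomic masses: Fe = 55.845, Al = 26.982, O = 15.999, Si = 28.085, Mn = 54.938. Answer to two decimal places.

M((Mn_0.56Fe_0.44)_3Al_2Si_3O_12) = 496.218 g/mol; M(SiO2) = 60.083 g/mol.
Moles SiO2 per formula unit = 3 Si ÷ 1 = 3.0000.
SiO2 fraction = (3.0000 × 60.083) / 496.218 = 180.249/496.218 = 0.3632.

36.32 wt%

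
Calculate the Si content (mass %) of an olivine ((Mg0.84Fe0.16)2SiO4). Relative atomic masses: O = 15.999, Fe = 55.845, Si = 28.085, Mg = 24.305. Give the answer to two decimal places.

Formula mass = 1.68×24.305 + 0.32×55.845 + 1×28.085 + 4×15.999 = 150.784 g/mol, of which 28.085 g is Si.
So Si makes up 28.085/150.784 = 0.1863 of the mass, i.e. 18.63%.

18.63 mass %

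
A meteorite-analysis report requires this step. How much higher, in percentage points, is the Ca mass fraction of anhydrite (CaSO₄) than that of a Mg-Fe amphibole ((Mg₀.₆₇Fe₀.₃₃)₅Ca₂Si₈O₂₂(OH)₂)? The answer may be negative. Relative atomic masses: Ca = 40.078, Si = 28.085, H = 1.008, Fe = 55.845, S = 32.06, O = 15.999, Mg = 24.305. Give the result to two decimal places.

20.17 percentage points

M(CaSO₄) = 136.134 g/mol, so wt% Ca = 40.078/136.134 × 100 = 29.44%.
M((Mg₀.₆₇Fe₀.₃₃)₅Ca₂Si₈O₂₂(OH)₂) = 864.394 g/mol, so wt% Ca = 80.156/864.394 × 100 = 9.27%.
29.44 − 9.27 = 20.17 pp.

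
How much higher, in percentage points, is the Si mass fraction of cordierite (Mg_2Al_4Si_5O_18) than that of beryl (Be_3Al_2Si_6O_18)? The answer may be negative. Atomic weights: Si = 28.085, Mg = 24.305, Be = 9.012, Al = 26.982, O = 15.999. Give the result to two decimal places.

-7.34 percentage points

First mineral: 140.425 g Si in 584.945 g formula = 24.01 wt% Si.
Second mineral: 168.510 g Si in 537.492 g formula = 31.35 wt% Si.
24.01% − 31.35% gives a difference of -7.34 percentage points.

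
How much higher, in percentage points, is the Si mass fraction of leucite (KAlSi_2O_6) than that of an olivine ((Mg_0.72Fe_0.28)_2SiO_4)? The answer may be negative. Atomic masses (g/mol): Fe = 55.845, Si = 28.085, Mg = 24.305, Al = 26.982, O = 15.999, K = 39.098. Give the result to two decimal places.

8.00 percentage points

First mineral: 56.170 g Si in 218.244 g formula = 25.74 wt% Si.
Second mineral: 28.085 g Si in 158.353 g formula = 17.74 wt% Si.
25.74% − 17.74% gives a difference of 8.00 percentage points.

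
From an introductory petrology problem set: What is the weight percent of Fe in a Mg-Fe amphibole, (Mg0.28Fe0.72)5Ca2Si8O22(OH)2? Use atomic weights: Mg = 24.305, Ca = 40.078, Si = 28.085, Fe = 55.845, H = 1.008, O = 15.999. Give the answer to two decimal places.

21.71 wt%

M((Mg0.28Fe0.72)5Ca2Si8O22(OH)2) = 925.897 g/mol.
Fe contributes 3.60 × 55.845 = 201.042 g per mole.
201.042/925.897 = 0.2171 → 21.71%.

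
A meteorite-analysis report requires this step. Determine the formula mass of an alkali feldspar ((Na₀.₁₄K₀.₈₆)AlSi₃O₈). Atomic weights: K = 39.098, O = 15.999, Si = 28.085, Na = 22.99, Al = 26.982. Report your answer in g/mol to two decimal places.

Na: 0.14 × 22.99 = 3.2186
K: 0.86 × 39.098 = 33.6243
Al: 1 × 26.982 = 26.9820
Si: 3 × 28.085 = 84.2550
O: 8 × 15.999 = 127.9920
Summing the contributions gives the formula mass.

276.07 g/mol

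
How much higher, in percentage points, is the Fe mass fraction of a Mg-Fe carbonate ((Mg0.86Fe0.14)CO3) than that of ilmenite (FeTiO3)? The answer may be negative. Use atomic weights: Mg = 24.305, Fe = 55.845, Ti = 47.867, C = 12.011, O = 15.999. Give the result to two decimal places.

First mineral: 7.818 g Fe in 88.729 g formula = 8.81 wt% Fe.
Second mineral: 55.845 g Fe in 151.709 g formula = 36.81 wt% Fe.
8.81% − 36.81% gives a difference of -28.00 percentage points.

-28.00 percentage points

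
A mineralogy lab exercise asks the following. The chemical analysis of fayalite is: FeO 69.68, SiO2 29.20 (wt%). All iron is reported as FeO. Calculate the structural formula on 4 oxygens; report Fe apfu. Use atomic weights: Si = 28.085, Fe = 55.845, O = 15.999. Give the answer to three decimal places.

FeO: 69.68/71.844 = 0.96988 mol → 0.96988 mol Fe, 0.96988 mol O.
SiO2: 29.20/60.083 = 0.48599 mol → 0.48599 mol Si, 0.97198 mol O.
Total oxygen = 1.94186 mol. Normalization factor = 4/1.94186 = 2.05988.
Fe per 4 O = 0.96988 × 2.05988 = 1.998.

1.998 Fe apfu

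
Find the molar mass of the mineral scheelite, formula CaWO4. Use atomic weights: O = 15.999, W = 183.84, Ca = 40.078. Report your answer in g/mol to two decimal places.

287.91 g/mol

The formula mass is the sum 1·40.078 + 1·183.84 + 4·15.999.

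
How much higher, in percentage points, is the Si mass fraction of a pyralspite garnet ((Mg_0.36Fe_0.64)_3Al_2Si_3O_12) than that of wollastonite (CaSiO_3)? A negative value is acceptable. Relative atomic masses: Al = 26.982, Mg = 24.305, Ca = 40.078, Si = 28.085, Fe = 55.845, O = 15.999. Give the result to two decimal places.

-6.01 percentage points

M((Mg_0.36Fe_0.64)_3Al_2Si_3O_12) = 463.679 g/mol, so wt% Si = 84.255/463.679 × 100 = 18.17%.
M(CaSiO_3) = 116.160 g/mol, so wt% Si = 28.085/116.160 × 100 = 24.18%.
18.17 − 24.18 = -6.01 pp.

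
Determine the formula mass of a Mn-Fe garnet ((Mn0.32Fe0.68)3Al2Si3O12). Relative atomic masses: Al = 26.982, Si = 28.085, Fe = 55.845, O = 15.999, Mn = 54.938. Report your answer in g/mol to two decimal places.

M = 0.96·54.938 + 2.04·55.845 + 2·26.982 + 3·28.085 + 12·15.999

496.87 g/mol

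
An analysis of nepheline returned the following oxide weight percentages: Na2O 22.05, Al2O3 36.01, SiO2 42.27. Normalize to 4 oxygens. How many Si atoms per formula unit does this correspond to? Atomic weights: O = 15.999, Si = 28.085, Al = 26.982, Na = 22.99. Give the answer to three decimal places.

22.05 wt% Na2O ÷ 61.979 g/mol = 0.35577 mol, giving 0.71154 Na and 0.35577 O.
36.01 wt% Al2O3 ÷ 101.961 g/mol = 0.35317 mol, giving 0.70634 Al and 1.05951 O.
42.27 wt% SiO2 ÷ 60.083 g/mol = 0.70353 mol, giving 0.70353 Si and 1.40706 O.
Oxygen sums to 2.82234; scaling by 4/2.82234 = 1.41726 puts the formula on 4 O.
Si: 0.70353 × 1.41726 = 0.997 atoms per formula unit.

0.997 Si apfu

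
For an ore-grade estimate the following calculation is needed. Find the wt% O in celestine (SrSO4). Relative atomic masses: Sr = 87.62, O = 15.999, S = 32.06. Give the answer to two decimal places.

M(SrSO4) = 183.676 g/mol.
O contributes 4 × 15.999 = 63.996 g per mole.
63.996/183.676 = 0.3484 → 34.84%.

34.84 mass %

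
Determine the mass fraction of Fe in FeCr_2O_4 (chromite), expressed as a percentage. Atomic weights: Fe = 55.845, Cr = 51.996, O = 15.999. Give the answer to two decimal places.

M(FeCr_2O_4) = 223.833 g/mol.
Fe contributes 1 × 55.845 = 55.845 g per mole.
55.845/223.833 = 0.2495 → 24.95%.

24.95 mass %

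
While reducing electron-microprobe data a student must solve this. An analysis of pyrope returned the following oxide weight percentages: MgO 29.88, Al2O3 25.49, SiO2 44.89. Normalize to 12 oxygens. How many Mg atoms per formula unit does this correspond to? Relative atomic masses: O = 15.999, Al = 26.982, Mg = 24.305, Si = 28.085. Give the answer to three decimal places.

MgO: 29.88/40.304 = 0.74137 mol → 0.74137 mol Mg, 0.74137 mol O.
Al2O3: 25.49/101.961 = 0.25000 mol → 0.50000 mol Al, 0.75000 mol O.
SiO2: 44.89/60.083 = 0.74713 mol → 0.74713 mol Si, 1.49426 mol O.
Total oxygen = 2.98563 mol. Normalization factor = 12/2.98563 = 4.01925.
Mg per 12 O = 0.74137 × 4.01925 = 2.980.

2.980 Mg apfu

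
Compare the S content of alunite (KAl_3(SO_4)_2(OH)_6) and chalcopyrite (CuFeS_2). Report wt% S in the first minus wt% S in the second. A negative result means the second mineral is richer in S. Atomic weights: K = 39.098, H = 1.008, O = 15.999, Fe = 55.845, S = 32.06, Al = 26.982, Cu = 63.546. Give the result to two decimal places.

S in KAl_3(SO_4)_2(OH)_6: molar mass 414.198 g/mol; 2×32.06 = 64.120 g → 15.48 wt%.
S in CuFeS_2: molar mass 183.511 g/mol; 2×32.06 = 64.120 g → 34.94 wt%.
Difference = 15.48 − 34.94 = -19.46 percentage points.

-19.46 percentage points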